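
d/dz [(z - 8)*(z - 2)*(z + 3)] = 3*z^2 - 14*z - 14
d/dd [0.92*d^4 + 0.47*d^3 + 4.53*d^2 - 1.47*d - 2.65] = 3.68*d^3 + 1.41*d^2 + 9.06*d - 1.47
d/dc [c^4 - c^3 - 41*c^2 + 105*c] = 4*c^3 - 3*c^2 - 82*c + 105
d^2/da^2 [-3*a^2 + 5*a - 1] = -6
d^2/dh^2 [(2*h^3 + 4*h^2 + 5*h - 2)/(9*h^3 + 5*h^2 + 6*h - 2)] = 2*(234*h^6 + 891*h^5 - 729*h^4 - 389*h^3 + 114*h^2 - 114*h - 16)/(729*h^9 + 1215*h^8 + 2133*h^7 + 1259*h^6 + 882*h^5 - 258*h^4 - 36*h^3 - 156*h^2 + 72*h - 8)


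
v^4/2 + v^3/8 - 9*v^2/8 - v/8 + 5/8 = (v/2 + 1/2)*(v - 1)^2*(v + 5/4)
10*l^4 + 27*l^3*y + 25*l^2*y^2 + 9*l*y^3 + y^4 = (l + y)^2*(2*l + y)*(5*l + y)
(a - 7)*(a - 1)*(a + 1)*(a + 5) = a^4 - 2*a^3 - 36*a^2 + 2*a + 35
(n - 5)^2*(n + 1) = n^3 - 9*n^2 + 15*n + 25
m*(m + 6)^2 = m^3 + 12*m^2 + 36*m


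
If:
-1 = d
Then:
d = -1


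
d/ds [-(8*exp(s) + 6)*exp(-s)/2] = 3*exp(-s)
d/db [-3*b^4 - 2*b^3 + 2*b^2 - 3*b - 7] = -12*b^3 - 6*b^2 + 4*b - 3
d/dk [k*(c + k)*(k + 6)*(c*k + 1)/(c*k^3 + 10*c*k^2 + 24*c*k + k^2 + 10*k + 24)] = (4*c + k^2 + 8*k)/(k^2 + 8*k + 16)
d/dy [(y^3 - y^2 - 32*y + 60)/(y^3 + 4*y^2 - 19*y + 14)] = (5*y^2 + 46*y + 173)/(y^4 + 12*y^3 + 22*y^2 - 84*y + 49)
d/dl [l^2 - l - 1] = 2*l - 1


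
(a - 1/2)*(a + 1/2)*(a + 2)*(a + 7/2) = a^4 + 11*a^3/2 + 27*a^2/4 - 11*a/8 - 7/4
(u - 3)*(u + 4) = u^2 + u - 12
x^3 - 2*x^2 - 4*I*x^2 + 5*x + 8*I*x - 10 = (x - 2)*(x - 5*I)*(x + I)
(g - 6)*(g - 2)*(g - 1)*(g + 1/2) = g^4 - 17*g^3/2 + 31*g^2/2 - 2*g - 6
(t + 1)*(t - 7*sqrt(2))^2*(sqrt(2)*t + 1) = sqrt(2)*t^4 - 27*t^3 + sqrt(2)*t^3 - 27*t^2 + 84*sqrt(2)*t^2 + 98*t + 84*sqrt(2)*t + 98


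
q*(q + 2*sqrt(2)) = q^2 + 2*sqrt(2)*q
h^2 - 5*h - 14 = (h - 7)*(h + 2)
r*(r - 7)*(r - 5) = r^3 - 12*r^2 + 35*r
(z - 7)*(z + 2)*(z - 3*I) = z^3 - 5*z^2 - 3*I*z^2 - 14*z + 15*I*z + 42*I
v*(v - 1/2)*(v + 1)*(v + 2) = v^4 + 5*v^3/2 + v^2/2 - v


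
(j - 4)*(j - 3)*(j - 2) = j^3 - 9*j^2 + 26*j - 24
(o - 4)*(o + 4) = o^2 - 16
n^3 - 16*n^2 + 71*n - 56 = (n - 8)*(n - 7)*(n - 1)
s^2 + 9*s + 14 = (s + 2)*(s + 7)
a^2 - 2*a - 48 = (a - 8)*(a + 6)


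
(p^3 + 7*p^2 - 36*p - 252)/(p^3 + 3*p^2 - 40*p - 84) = (p + 6)/(p + 2)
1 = 1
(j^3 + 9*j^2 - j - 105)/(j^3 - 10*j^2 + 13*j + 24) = (j^2 + 12*j + 35)/(j^2 - 7*j - 8)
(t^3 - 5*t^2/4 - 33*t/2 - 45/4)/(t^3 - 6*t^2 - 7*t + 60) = (t + 3/4)/(t - 4)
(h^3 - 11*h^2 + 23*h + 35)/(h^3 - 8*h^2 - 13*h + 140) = (h + 1)/(h + 4)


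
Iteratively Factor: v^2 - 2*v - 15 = (v - 5)*(v + 3)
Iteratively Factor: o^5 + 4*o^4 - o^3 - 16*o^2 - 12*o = (o + 3)*(o^4 + o^3 - 4*o^2 - 4*o) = o*(o + 3)*(o^3 + o^2 - 4*o - 4) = o*(o - 2)*(o + 3)*(o^2 + 3*o + 2) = o*(o - 2)*(o + 2)*(o + 3)*(o + 1)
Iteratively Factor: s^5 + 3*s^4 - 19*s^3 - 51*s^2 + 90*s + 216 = (s - 3)*(s^4 + 6*s^3 - s^2 - 54*s - 72) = (s - 3)^2*(s^3 + 9*s^2 + 26*s + 24) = (s - 3)^2*(s + 4)*(s^2 + 5*s + 6) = (s - 3)^2*(s + 3)*(s + 4)*(s + 2)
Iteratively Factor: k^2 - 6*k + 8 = (k - 2)*(k - 4)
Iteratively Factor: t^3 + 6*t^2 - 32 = (t + 4)*(t^2 + 2*t - 8) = (t + 4)^2*(t - 2)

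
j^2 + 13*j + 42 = (j + 6)*(j + 7)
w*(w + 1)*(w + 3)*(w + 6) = w^4 + 10*w^3 + 27*w^2 + 18*w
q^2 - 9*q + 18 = (q - 6)*(q - 3)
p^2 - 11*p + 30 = (p - 6)*(p - 5)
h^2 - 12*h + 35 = (h - 7)*(h - 5)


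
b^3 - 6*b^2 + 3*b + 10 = (b - 5)*(b - 2)*(b + 1)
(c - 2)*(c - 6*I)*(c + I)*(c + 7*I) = c^4 - 2*c^3 + 2*I*c^3 + 41*c^2 - 4*I*c^2 - 82*c + 42*I*c - 84*I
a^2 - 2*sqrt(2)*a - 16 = (a - 4*sqrt(2))*(a + 2*sqrt(2))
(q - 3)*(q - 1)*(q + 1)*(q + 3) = q^4 - 10*q^2 + 9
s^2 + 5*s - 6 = (s - 1)*(s + 6)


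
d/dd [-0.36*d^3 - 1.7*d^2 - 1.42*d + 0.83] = -1.08*d^2 - 3.4*d - 1.42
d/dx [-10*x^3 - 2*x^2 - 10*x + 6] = -30*x^2 - 4*x - 10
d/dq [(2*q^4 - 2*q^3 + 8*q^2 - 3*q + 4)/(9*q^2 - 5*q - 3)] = (36*q^5 - 48*q^4 - 4*q^3 + 5*q^2 - 120*q + 29)/(81*q^4 - 90*q^3 - 29*q^2 + 30*q + 9)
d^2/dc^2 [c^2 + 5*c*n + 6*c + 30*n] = 2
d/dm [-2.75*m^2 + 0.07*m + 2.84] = 0.07 - 5.5*m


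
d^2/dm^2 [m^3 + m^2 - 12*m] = 6*m + 2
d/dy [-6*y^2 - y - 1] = -12*y - 1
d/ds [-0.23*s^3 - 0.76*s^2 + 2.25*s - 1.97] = -0.69*s^2 - 1.52*s + 2.25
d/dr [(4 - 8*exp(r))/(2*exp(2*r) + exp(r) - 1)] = 4*exp(r)/(exp(2*r) + 2*exp(r) + 1)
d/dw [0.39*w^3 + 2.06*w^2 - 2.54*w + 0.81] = 1.17*w^2 + 4.12*w - 2.54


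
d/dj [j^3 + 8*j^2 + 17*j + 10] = 3*j^2 + 16*j + 17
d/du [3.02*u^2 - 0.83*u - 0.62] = 6.04*u - 0.83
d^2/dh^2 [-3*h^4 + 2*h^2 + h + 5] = 4 - 36*h^2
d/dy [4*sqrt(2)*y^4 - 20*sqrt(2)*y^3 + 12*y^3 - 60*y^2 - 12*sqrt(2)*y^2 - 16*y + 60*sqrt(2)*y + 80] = 16*sqrt(2)*y^3 - 60*sqrt(2)*y^2 + 36*y^2 - 120*y - 24*sqrt(2)*y - 16 + 60*sqrt(2)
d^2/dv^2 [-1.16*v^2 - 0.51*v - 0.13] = -2.32000000000000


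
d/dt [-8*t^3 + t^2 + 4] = 2*t*(1 - 12*t)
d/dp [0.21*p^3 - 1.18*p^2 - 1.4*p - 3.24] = 0.63*p^2 - 2.36*p - 1.4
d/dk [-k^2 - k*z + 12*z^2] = -2*k - z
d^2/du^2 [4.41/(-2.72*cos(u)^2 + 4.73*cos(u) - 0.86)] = (130.507776*(1 - cos(u)^2)^2 - 170.211888*cos(u)^3 + 122.654889*cos(u)^2 + 358.362774*cos(u) - 307.20501)/(2.72*cos(u)^2 - 4.73*cos(u) + 0.86)^3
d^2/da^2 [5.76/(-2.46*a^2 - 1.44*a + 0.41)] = (69.714432*a^2 + 40.808448*a - 5.76*(4.92*a + 1.44)*(9.84*a + 2.88) - 11.619072)/(2.46*a^2 + 1.44*a - 0.41)^3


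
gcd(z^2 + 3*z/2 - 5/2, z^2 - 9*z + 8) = z - 1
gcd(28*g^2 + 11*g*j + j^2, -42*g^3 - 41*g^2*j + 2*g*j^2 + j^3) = 7*g + j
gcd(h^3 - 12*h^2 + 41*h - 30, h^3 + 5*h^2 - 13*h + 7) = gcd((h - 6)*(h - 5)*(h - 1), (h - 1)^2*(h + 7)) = h - 1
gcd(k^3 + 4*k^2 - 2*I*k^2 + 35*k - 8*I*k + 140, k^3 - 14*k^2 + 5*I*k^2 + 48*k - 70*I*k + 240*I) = k + 5*I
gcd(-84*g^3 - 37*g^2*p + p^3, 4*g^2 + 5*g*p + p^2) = 4*g + p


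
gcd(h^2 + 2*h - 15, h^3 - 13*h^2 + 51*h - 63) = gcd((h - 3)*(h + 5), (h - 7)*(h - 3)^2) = h - 3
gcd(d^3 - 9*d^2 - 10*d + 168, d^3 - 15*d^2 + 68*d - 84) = d^2 - 13*d + 42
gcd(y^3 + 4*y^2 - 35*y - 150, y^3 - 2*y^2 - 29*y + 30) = y^2 - y - 30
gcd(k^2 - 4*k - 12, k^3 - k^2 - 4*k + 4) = k + 2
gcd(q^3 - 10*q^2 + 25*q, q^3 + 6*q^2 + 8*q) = q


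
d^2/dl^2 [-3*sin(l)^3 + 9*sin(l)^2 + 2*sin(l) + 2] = sin(l)/4 - 27*sin(3*l)/4 + 18*cos(2*l)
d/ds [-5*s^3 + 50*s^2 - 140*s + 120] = -15*s^2 + 100*s - 140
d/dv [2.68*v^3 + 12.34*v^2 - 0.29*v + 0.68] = 8.04*v^2 + 24.68*v - 0.29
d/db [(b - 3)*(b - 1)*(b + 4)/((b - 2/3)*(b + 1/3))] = 9*(9*b^4 - 6*b^3 + 111*b^2 - 216*b + 62)/(81*b^4 - 54*b^3 - 27*b^2 + 12*b + 4)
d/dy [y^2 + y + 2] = 2*y + 1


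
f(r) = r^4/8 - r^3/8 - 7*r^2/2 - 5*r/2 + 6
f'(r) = r^3/2 - 3*r^2/8 - 7*r - 5/2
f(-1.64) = 2.14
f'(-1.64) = 5.77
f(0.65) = 2.88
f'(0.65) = -7.07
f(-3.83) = -1.85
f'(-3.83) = -9.28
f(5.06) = -30.51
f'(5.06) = 17.26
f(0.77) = 1.99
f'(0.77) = -7.88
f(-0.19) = 6.35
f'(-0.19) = -1.19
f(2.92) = -25.17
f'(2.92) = -13.69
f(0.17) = 5.47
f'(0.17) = -3.70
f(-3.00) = -4.50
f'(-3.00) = 1.62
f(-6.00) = 84.00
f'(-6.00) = -82.00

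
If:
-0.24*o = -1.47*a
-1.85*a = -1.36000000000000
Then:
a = 0.74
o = 4.50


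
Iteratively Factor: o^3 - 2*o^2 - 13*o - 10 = (o + 1)*(o^2 - 3*o - 10) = (o - 5)*(o + 1)*(o + 2)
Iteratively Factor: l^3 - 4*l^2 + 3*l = (l - 3)*(l^2 - l) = l*(l - 3)*(l - 1)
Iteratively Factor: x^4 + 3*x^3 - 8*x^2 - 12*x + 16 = (x - 2)*(x^3 + 5*x^2 + 2*x - 8) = (x - 2)*(x - 1)*(x^2 + 6*x + 8) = (x - 2)*(x - 1)*(x + 2)*(x + 4)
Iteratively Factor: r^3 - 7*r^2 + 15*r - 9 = (r - 3)*(r^2 - 4*r + 3) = (r - 3)*(r - 1)*(r - 3)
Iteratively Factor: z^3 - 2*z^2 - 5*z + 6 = (z - 1)*(z^2 - z - 6) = (z - 3)*(z - 1)*(z + 2)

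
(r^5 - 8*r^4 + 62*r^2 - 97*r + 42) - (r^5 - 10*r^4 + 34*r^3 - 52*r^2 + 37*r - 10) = 2*r^4 - 34*r^3 + 114*r^2 - 134*r + 52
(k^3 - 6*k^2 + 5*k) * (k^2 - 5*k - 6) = k^5 - 11*k^4 + 29*k^3 + 11*k^2 - 30*k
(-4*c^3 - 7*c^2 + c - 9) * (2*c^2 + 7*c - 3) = -8*c^5 - 42*c^4 - 35*c^3 + 10*c^2 - 66*c + 27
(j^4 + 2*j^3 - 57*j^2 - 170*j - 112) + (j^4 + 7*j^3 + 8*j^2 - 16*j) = 2*j^4 + 9*j^3 - 49*j^2 - 186*j - 112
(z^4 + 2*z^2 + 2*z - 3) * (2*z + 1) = 2*z^5 + z^4 + 4*z^3 + 6*z^2 - 4*z - 3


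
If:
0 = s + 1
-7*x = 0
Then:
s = -1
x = 0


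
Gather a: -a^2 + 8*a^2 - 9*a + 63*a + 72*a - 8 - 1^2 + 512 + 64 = 7*a^2 + 126*a + 567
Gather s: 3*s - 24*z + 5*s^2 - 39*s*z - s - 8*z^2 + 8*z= 5*s^2 + s*(2 - 39*z) - 8*z^2 - 16*z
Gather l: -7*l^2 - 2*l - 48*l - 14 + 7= -7*l^2 - 50*l - 7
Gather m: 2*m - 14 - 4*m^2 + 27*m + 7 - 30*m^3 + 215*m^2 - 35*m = -30*m^3 + 211*m^2 - 6*m - 7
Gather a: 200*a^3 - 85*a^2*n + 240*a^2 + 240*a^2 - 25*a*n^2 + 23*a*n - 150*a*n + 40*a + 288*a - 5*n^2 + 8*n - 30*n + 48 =200*a^3 + a^2*(480 - 85*n) + a*(-25*n^2 - 127*n + 328) - 5*n^2 - 22*n + 48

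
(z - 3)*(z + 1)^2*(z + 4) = z^4 + 3*z^3 - 9*z^2 - 23*z - 12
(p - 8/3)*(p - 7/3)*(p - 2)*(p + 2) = p^4 - 5*p^3 + 20*p^2/9 + 20*p - 224/9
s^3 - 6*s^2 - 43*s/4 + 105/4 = (s - 7)*(s - 3/2)*(s + 5/2)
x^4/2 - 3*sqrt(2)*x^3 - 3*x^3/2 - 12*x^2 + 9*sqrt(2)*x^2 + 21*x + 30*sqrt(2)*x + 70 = (x/2 + sqrt(2)/2)*(x - 5)*(x + 2)*(x - 7*sqrt(2))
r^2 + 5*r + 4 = (r + 1)*(r + 4)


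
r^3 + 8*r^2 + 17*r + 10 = (r + 1)*(r + 2)*(r + 5)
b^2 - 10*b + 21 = (b - 7)*(b - 3)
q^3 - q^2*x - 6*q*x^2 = q*(q - 3*x)*(q + 2*x)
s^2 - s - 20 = (s - 5)*(s + 4)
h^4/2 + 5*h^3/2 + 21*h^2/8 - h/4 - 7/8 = (h/2 + 1/2)*(h - 1/2)*(h + 1)*(h + 7/2)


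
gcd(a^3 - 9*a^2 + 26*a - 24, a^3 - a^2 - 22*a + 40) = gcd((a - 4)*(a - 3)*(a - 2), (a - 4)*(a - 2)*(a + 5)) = a^2 - 6*a + 8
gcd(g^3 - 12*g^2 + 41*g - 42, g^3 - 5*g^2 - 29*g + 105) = g^2 - 10*g + 21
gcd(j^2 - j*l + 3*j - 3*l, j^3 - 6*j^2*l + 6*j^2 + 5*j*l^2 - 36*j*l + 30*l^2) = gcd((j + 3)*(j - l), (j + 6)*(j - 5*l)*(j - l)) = j - l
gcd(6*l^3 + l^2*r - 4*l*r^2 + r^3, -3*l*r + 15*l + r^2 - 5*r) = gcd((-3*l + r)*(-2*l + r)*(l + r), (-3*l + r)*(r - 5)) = -3*l + r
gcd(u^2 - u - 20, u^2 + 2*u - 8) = u + 4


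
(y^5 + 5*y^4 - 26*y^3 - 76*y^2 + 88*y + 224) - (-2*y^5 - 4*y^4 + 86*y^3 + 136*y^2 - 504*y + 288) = 3*y^5 + 9*y^4 - 112*y^3 - 212*y^2 + 592*y - 64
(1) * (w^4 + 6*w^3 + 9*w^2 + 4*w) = w^4 + 6*w^3 + 9*w^2 + 4*w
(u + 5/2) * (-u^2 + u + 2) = -u^3 - 3*u^2/2 + 9*u/2 + 5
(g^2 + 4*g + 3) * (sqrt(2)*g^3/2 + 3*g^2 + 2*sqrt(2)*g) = sqrt(2)*g^5/2 + 2*sqrt(2)*g^4 + 3*g^4 + 7*sqrt(2)*g^3/2 + 12*g^3 + 9*g^2 + 8*sqrt(2)*g^2 + 6*sqrt(2)*g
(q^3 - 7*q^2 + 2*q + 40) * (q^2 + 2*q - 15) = q^5 - 5*q^4 - 27*q^3 + 149*q^2 + 50*q - 600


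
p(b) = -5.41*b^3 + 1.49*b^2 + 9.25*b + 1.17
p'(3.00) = -127.88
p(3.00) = -103.74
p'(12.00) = -2292.11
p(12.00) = -9021.75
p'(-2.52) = -101.33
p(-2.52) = 73.90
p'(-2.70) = -117.11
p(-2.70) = 93.54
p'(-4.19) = -288.17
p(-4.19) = 386.53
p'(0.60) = 5.20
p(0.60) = 6.09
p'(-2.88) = -133.95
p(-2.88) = 116.12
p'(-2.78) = -124.47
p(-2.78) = 103.20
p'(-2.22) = -77.35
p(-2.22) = 47.17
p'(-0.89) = -6.26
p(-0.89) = -2.07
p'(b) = -16.23*b^2 + 2.98*b + 9.25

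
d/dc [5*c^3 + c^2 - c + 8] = 15*c^2 + 2*c - 1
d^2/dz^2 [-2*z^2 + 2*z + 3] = -4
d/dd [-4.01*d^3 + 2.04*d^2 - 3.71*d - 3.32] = -12.03*d^2 + 4.08*d - 3.71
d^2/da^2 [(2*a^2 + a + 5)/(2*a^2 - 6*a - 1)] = 4*(14*a^3 + 36*a^2 - 87*a + 93)/(8*a^6 - 72*a^5 + 204*a^4 - 144*a^3 - 102*a^2 - 18*a - 1)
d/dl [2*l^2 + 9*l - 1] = 4*l + 9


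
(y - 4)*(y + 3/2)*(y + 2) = y^3 - y^2/2 - 11*y - 12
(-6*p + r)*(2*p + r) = -12*p^2 - 4*p*r + r^2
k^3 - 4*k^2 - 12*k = k*(k - 6)*(k + 2)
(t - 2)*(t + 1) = t^2 - t - 2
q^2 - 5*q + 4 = (q - 4)*(q - 1)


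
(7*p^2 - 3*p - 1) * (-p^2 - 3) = -7*p^4 + 3*p^3 - 20*p^2 + 9*p + 3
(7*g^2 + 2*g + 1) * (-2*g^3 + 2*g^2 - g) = -14*g^5 + 10*g^4 - 5*g^3 - g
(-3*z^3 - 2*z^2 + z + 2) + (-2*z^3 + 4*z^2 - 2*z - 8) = -5*z^3 + 2*z^2 - z - 6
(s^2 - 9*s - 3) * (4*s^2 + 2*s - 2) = 4*s^4 - 34*s^3 - 32*s^2 + 12*s + 6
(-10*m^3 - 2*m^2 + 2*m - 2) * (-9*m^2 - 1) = 90*m^5 + 18*m^4 - 8*m^3 + 20*m^2 - 2*m + 2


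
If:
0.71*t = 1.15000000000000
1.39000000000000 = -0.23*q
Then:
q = -6.04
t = 1.62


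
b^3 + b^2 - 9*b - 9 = (b - 3)*(b + 1)*(b + 3)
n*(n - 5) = n^2 - 5*n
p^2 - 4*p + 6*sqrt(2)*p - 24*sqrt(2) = (p - 4)*(p + 6*sqrt(2))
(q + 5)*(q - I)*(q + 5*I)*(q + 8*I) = q^4 + 5*q^3 + 12*I*q^3 - 27*q^2 + 60*I*q^2 - 135*q + 40*I*q + 200*I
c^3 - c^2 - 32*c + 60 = (c - 5)*(c - 2)*(c + 6)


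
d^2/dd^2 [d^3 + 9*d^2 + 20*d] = 6*d + 18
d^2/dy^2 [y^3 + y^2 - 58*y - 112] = 6*y + 2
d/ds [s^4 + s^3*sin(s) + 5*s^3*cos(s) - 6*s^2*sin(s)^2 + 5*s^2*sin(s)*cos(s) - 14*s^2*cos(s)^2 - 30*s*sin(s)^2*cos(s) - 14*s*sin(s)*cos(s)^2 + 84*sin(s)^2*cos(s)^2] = -5*s^3*sin(s) + s^3*cos(s) + 4*s^3 + 3*s^2*sin(s) + 8*s^2*sin(2*s) + 15*s^2*cos(s) + 5*s^2*cos(2*s) + 15*s*sin(s)/2 + 5*s*sin(2*s) - 45*s*sin(3*s)/2 - 7*s*cos(s)/2 - 8*s*cos(2*s) - 21*s*cos(3*s)/2 - 20*s - 7*sin(s)/2 - 7*sin(3*s)/2 + 42*sin(4*s) - 15*cos(s)/2 + 15*cos(3*s)/2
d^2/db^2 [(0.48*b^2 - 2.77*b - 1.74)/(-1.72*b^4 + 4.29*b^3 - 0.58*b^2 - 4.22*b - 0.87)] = (-8.52019199999999*b^8 + 119.58816*b^7 - 240.786336*b^6 - 20.9087219999998*b^5 + 218.633532*b^4 - 22.226236*b^3 - 91.221588*b^2 + 56.131704*b + 39.151044)/(5.088448*b^12 - 38.074608*b^11 + 100.112772*b^10 - 67.178469*b^9 - 145.350834*b^8 + 215.408334*b^7 + 82.327405*b^6 - 200.03484*b^5 - 58.731612*b^4 + 78.186617*b^3 + 47.79693*b^2 + 9.582354*b + 0.658503)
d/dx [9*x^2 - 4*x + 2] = 18*x - 4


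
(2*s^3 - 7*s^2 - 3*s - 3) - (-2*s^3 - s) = 4*s^3 - 7*s^2 - 2*s - 3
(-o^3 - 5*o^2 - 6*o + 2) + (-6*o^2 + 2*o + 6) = -o^3 - 11*o^2 - 4*o + 8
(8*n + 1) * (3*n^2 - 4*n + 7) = 24*n^3 - 29*n^2 + 52*n + 7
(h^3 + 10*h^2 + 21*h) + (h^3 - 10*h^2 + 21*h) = 2*h^3 + 42*h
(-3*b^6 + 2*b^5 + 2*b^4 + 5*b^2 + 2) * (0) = 0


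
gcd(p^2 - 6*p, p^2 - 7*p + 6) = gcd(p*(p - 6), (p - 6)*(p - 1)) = p - 6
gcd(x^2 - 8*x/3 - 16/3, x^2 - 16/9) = x + 4/3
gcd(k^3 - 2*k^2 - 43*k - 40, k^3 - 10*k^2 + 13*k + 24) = k^2 - 7*k - 8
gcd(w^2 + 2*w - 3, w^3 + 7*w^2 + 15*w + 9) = w + 3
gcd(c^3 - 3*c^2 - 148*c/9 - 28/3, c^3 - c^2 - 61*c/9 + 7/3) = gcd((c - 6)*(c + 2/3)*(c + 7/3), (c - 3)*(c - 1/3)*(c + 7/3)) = c + 7/3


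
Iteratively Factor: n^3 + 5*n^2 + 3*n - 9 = (n + 3)*(n^2 + 2*n - 3) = (n - 1)*(n + 3)*(n + 3)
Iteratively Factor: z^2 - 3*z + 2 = (z - 1)*(z - 2)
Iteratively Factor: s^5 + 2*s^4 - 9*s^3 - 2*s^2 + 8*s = (s - 2)*(s^4 + 4*s^3 - s^2 - 4*s) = (s - 2)*(s + 4)*(s^3 - s) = (s - 2)*(s + 1)*(s + 4)*(s^2 - s) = (s - 2)*(s - 1)*(s + 1)*(s + 4)*(s)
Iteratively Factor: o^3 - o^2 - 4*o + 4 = (o + 2)*(o^2 - 3*o + 2) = (o - 1)*(o + 2)*(o - 2)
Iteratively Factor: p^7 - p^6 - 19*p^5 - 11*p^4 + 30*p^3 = (p - 1)*(p^6 - 19*p^4 - 30*p^3) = (p - 1)*(p + 2)*(p^5 - 2*p^4 - 15*p^3) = (p - 5)*(p - 1)*(p + 2)*(p^4 + 3*p^3) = (p - 5)*(p - 1)*(p + 2)*(p + 3)*(p^3) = p*(p - 5)*(p - 1)*(p + 2)*(p + 3)*(p^2) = p^2*(p - 5)*(p - 1)*(p + 2)*(p + 3)*(p)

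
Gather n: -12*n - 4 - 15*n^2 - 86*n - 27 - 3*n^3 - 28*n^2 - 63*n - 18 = -3*n^3 - 43*n^2 - 161*n - 49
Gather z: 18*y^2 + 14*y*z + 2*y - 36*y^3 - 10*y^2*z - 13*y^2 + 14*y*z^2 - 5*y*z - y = -36*y^3 + 5*y^2 + 14*y*z^2 + y + z*(-10*y^2 + 9*y)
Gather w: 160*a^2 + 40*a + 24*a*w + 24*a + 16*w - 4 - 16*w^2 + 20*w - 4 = 160*a^2 + 64*a - 16*w^2 + w*(24*a + 36) - 8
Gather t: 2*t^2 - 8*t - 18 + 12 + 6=2*t^2 - 8*t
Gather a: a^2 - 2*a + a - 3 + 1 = a^2 - a - 2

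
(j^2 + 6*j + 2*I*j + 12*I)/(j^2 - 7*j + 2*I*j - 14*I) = (j + 6)/(j - 7)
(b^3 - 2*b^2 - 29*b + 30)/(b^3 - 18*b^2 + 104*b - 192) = (b^2 + 4*b - 5)/(b^2 - 12*b + 32)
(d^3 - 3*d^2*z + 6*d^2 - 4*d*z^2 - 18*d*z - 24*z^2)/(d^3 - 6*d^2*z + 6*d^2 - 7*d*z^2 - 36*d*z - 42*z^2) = (-d + 4*z)/(-d + 7*z)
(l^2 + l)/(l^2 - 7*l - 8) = l/(l - 8)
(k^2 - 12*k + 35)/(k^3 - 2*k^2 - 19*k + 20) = (k - 7)/(k^2 + 3*k - 4)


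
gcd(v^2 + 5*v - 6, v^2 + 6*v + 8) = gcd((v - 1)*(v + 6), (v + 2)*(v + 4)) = 1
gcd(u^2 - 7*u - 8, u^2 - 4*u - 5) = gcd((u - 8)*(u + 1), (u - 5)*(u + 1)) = u + 1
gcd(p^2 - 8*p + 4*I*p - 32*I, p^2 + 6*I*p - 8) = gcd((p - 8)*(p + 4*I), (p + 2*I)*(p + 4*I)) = p + 4*I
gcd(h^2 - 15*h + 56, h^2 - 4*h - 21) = h - 7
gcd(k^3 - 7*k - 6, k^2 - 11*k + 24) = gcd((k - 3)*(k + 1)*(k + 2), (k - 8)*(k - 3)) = k - 3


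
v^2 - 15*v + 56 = (v - 8)*(v - 7)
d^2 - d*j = d*(d - j)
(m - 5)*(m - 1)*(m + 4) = m^3 - 2*m^2 - 19*m + 20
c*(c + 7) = c^2 + 7*c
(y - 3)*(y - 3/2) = y^2 - 9*y/2 + 9/2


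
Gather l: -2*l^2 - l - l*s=-2*l^2 + l*(-s - 1)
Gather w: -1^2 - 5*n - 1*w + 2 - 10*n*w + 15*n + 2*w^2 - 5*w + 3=10*n + 2*w^2 + w*(-10*n - 6) + 4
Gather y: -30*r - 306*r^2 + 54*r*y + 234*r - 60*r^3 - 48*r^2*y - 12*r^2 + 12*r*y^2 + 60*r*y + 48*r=-60*r^3 - 318*r^2 + 12*r*y^2 + 252*r + y*(-48*r^2 + 114*r)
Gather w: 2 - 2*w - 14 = -2*w - 12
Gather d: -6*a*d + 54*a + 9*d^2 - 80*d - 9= 54*a + 9*d^2 + d*(-6*a - 80) - 9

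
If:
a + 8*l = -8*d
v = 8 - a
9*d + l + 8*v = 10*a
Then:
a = 8 - v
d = 81/8 - 145*v/64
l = 153*v/64 - 89/8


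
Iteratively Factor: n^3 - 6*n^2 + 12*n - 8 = (n - 2)*(n^2 - 4*n + 4) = (n - 2)^2*(n - 2)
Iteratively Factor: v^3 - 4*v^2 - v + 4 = (v - 1)*(v^2 - 3*v - 4) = (v - 4)*(v - 1)*(v + 1)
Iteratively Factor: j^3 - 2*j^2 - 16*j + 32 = (j + 4)*(j^2 - 6*j + 8) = (j - 2)*(j + 4)*(j - 4)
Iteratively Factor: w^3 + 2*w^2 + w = (w + 1)*(w^2 + w) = (w + 1)^2*(w)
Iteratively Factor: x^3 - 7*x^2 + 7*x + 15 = (x + 1)*(x^2 - 8*x + 15) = (x - 3)*(x + 1)*(x - 5)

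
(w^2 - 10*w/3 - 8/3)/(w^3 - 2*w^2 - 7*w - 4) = (w + 2/3)/(w^2 + 2*w + 1)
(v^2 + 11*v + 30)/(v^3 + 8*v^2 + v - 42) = (v^2 + 11*v + 30)/(v^3 + 8*v^2 + v - 42)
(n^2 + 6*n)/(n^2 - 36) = n/(n - 6)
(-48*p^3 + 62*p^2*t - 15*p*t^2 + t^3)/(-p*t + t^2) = 48*p^2/t - 14*p + t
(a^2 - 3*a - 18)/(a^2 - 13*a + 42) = (a + 3)/(a - 7)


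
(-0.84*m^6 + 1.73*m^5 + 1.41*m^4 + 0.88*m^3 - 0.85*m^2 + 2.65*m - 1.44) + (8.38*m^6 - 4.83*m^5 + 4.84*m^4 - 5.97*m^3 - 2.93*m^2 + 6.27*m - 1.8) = 7.54*m^6 - 3.1*m^5 + 6.25*m^4 - 5.09*m^3 - 3.78*m^2 + 8.92*m - 3.24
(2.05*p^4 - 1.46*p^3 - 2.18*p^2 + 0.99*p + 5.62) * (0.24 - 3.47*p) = -7.1135*p^5 + 5.5582*p^4 + 7.2142*p^3 - 3.9585*p^2 - 19.2638*p + 1.3488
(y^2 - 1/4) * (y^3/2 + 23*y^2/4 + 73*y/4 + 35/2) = y^5/2 + 23*y^4/4 + 145*y^3/8 + 257*y^2/16 - 73*y/16 - 35/8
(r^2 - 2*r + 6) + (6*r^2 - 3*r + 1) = 7*r^2 - 5*r + 7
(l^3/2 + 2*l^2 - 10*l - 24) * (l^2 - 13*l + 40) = l^5/2 - 9*l^4/2 - 16*l^3 + 186*l^2 - 88*l - 960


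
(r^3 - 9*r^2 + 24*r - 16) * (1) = r^3 - 9*r^2 + 24*r - 16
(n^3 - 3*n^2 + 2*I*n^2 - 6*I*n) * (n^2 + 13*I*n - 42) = n^5 - 3*n^4 + 15*I*n^4 - 68*n^3 - 45*I*n^3 + 204*n^2 - 84*I*n^2 + 252*I*n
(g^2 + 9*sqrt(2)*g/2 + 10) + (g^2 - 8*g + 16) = 2*g^2 - 8*g + 9*sqrt(2)*g/2 + 26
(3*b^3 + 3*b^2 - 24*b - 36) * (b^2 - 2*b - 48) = 3*b^5 - 3*b^4 - 174*b^3 - 132*b^2 + 1224*b + 1728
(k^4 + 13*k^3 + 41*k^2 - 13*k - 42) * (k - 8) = k^5 + 5*k^4 - 63*k^3 - 341*k^2 + 62*k + 336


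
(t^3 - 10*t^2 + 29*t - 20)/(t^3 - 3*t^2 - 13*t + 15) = (t - 4)/(t + 3)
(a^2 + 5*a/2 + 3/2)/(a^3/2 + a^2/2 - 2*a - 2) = (2*a + 3)/(a^2 - 4)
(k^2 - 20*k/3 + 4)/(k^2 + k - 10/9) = 3*(k - 6)/(3*k + 5)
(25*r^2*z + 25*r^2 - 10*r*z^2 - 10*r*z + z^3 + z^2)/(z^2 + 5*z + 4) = (25*r^2 - 10*r*z + z^2)/(z + 4)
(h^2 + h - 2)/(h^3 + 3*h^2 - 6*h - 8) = (h^2 + h - 2)/(h^3 + 3*h^2 - 6*h - 8)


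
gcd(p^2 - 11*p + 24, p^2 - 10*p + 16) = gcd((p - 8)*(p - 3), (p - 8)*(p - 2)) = p - 8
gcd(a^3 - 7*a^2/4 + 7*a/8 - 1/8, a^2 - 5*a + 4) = a - 1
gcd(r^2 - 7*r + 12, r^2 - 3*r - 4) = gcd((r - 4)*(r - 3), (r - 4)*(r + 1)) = r - 4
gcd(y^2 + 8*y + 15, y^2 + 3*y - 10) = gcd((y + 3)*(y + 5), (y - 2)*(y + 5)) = y + 5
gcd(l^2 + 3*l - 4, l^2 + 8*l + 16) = l + 4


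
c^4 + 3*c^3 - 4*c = c*(c - 1)*(c + 2)^2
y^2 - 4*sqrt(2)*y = y*(y - 4*sqrt(2))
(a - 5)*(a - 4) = a^2 - 9*a + 20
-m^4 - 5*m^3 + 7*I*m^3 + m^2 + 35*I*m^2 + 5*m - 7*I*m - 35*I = (m + 5)*(m - 7*I)*(I*m - I)*(I*m + I)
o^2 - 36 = (o - 6)*(o + 6)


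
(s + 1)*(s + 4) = s^2 + 5*s + 4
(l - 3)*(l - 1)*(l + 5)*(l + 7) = l^4 + 8*l^3 - 10*l^2 - 104*l + 105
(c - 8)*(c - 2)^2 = c^3 - 12*c^2 + 36*c - 32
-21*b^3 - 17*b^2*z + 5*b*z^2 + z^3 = (-3*b + z)*(b + z)*(7*b + z)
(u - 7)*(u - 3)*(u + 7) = u^3 - 3*u^2 - 49*u + 147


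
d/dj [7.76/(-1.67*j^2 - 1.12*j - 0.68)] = (25.9184*j + 8.6912)/(1.67*j^2 + 1.12*j + 0.68)^2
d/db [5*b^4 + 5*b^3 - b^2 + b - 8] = 20*b^3 + 15*b^2 - 2*b + 1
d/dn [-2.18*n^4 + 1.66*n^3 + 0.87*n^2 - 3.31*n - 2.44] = -8.72*n^3 + 4.98*n^2 + 1.74*n - 3.31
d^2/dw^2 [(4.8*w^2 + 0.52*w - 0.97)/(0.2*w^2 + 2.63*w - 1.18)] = (2.22044604925031e-16*w^4 - 5.008*w^3 + 6.56400000000004*w^2 - 2.32500000000001*w + 2.71795)/(0.008*w^6 + 0.3156*w^5 + 4.00854*w^4 + 14.467367*w^3 - 23.650386*w^2 + 10.986036*w - 1.643032)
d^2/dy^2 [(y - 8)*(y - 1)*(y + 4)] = 6*y - 10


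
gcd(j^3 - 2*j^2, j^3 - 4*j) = j^2 - 2*j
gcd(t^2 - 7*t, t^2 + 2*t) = t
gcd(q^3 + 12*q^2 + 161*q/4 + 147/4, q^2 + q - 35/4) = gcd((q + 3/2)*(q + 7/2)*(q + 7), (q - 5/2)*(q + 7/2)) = q + 7/2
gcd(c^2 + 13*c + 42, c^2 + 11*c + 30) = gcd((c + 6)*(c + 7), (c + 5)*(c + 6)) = c + 6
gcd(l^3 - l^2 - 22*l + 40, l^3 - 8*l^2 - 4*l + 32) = l - 2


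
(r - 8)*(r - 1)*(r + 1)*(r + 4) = r^4 - 4*r^3 - 33*r^2 + 4*r + 32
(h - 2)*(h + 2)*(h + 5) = h^3 + 5*h^2 - 4*h - 20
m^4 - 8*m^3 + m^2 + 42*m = m*(m - 7)*(m - 3)*(m + 2)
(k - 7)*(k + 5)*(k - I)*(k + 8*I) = k^4 - 2*k^3 + 7*I*k^3 - 27*k^2 - 14*I*k^2 - 16*k - 245*I*k - 280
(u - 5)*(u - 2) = u^2 - 7*u + 10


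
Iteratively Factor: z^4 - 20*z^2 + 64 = (z - 2)*(z^3 + 2*z^2 - 16*z - 32) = (z - 2)*(z + 2)*(z^2 - 16) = (z - 4)*(z - 2)*(z + 2)*(z + 4)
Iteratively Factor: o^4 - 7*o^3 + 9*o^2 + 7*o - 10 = (o - 2)*(o^3 - 5*o^2 - o + 5) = (o - 5)*(o - 2)*(o^2 - 1) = (o - 5)*(o - 2)*(o - 1)*(o + 1)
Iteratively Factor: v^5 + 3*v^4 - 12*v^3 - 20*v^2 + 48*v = (v + 4)*(v^4 - v^3 - 8*v^2 + 12*v) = (v - 2)*(v + 4)*(v^3 + v^2 - 6*v) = (v - 2)*(v + 3)*(v + 4)*(v^2 - 2*v) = v*(v - 2)*(v + 3)*(v + 4)*(v - 2)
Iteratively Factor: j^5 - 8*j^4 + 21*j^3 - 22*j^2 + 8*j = (j - 4)*(j^4 - 4*j^3 + 5*j^2 - 2*j) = j*(j - 4)*(j^3 - 4*j^2 + 5*j - 2) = j*(j - 4)*(j - 2)*(j^2 - 2*j + 1) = j*(j - 4)*(j - 2)*(j - 1)*(j - 1)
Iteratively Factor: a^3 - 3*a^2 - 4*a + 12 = (a - 3)*(a^2 - 4) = (a - 3)*(a + 2)*(a - 2)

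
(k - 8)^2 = k^2 - 16*k + 64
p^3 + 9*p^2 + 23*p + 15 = (p + 1)*(p + 3)*(p + 5)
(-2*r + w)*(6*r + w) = -12*r^2 + 4*r*w + w^2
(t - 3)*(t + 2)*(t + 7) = t^3 + 6*t^2 - 13*t - 42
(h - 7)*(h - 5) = h^2 - 12*h + 35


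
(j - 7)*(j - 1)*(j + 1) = j^3 - 7*j^2 - j + 7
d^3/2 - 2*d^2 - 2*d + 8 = (d/2 + 1)*(d - 4)*(d - 2)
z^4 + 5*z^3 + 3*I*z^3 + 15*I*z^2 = z^2*(z + 5)*(z + 3*I)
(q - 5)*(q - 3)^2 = q^3 - 11*q^2 + 39*q - 45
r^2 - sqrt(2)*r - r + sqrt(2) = (r - 1)*(r - sqrt(2))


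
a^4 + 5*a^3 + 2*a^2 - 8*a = a*(a - 1)*(a + 2)*(a + 4)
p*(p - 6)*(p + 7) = p^3 + p^2 - 42*p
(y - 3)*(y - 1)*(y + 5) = y^3 + y^2 - 17*y + 15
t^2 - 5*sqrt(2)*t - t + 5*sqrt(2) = (t - 1)*(t - 5*sqrt(2))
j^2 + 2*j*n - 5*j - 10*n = (j - 5)*(j + 2*n)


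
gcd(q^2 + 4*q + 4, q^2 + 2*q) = q + 2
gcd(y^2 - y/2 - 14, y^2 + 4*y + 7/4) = y + 7/2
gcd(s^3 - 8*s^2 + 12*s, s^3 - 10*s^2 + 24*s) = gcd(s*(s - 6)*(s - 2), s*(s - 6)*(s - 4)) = s^2 - 6*s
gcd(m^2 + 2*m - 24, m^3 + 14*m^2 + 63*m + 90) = m + 6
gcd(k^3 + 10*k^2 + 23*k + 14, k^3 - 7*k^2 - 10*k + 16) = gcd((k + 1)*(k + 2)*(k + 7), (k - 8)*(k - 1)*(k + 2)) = k + 2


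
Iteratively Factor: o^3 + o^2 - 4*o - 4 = (o - 2)*(o^2 + 3*o + 2) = (o - 2)*(o + 2)*(o + 1)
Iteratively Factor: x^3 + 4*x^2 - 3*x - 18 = (x + 3)*(x^2 + x - 6) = (x - 2)*(x + 3)*(x + 3)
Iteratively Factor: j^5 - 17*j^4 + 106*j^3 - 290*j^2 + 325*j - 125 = (j - 1)*(j^4 - 16*j^3 + 90*j^2 - 200*j + 125) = (j - 5)*(j - 1)*(j^3 - 11*j^2 + 35*j - 25) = (j - 5)^2*(j - 1)*(j^2 - 6*j + 5) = (j - 5)^2*(j - 1)^2*(j - 5)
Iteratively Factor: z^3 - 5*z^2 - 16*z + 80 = (z - 4)*(z^2 - z - 20) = (z - 5)*(z - 4)*(z + 4)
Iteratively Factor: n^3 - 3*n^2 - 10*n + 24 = (n - 4)*(n^2 + n - 6) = (n - 4)*(n + 3)*(n - 2)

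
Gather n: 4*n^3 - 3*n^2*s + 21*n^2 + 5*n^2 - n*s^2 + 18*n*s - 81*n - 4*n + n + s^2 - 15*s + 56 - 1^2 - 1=4*n^3 + n^2*(26 - 3*s) + n*(-s^2 + 18*s - 84) + s^2 - 15*s + 54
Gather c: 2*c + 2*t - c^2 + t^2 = -c^2 + 2*c + t^2 + 2*t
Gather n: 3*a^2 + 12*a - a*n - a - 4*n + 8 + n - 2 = 3*a^2 + 11*a + n*(-a - 3) + 6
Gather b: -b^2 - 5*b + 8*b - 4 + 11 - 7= -b^2 + 3*b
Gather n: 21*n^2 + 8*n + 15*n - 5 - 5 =21*n^2 + 23*n - 10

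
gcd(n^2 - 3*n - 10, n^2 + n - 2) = n + 2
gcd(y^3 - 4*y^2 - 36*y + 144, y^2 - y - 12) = y - 4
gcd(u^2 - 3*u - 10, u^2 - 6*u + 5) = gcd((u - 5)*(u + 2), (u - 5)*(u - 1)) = u - 5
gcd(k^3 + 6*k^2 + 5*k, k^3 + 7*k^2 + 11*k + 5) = k^2 + 6*k + 5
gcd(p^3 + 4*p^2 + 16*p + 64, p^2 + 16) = p^2 + 16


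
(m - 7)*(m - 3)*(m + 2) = m^3 - 8*m^2 + m + 42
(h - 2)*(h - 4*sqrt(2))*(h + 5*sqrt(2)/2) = h^3 - 3*sqrt(2)*h^2/2 - 2*h^2 - 20*h + 3*sqrt(2)*h + 40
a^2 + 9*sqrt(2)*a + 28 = (a + 2*sqrt(2))*(a + 7*sqrt(2))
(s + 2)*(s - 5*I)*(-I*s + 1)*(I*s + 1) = s^4 + 2*s^3 - 5*I*s^3 + s^2 - 10*I*s^2 + 2*s - 5*I*s - 10*I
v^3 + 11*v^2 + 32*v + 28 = (v + 2)^2*(v + 7)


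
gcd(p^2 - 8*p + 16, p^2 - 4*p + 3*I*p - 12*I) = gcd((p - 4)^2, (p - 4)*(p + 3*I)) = p - 4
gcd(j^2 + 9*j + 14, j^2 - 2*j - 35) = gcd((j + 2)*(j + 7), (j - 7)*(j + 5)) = 1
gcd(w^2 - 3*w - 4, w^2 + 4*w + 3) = w + 1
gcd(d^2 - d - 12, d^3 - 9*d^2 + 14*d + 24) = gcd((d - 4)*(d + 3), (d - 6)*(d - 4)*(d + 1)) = d - 4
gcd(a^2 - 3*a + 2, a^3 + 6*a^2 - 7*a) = a - 1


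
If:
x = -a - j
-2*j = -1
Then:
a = -x - 1/2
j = 1/2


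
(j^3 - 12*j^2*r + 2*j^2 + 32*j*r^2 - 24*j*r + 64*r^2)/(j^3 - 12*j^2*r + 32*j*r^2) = (j + 2)/j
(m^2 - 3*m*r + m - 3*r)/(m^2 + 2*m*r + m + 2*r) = (m - 3*r)/(m + 2*r)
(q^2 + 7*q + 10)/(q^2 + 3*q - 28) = (q^2 + 7*q + 10)/(q^2 + 3*q - 28)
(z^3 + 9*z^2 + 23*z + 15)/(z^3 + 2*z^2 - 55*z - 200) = (z^2 + 4*z + 3)/(z^2 - 3*z - 40)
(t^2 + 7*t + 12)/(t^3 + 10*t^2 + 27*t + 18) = (t + 4)/(t^2 + 7*t + 6)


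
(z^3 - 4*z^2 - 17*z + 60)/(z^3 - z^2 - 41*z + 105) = (z + 4)/(z + 7)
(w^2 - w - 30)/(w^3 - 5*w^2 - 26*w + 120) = 1/(w - 4)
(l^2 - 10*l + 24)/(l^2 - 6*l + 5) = (l^2 - 10*l + 24)/(l^2 - 6*l + 5)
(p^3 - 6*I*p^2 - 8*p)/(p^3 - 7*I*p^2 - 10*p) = (p - 4*I)/(p - 5*I)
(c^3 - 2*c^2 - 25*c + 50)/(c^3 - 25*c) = (c - 2)/c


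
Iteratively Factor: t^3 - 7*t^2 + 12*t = (t - 3)*(t^2 - 4*t) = (t - 4)*(t - 3)*(t)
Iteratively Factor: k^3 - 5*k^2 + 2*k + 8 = (k - 4)*(k^2 - k - 2) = (k - 4)*(k + 1)*(k - 2)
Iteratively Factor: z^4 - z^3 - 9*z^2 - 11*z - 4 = (z + 1)*(z^3 - 2*z^2 - 7*z - 4) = (z - 4)*(z + 1)*(z^2 + 2*z + 1) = (z - 4)*(z + 1)^2*(z + 1)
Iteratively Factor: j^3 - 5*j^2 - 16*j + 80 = (j - 5)*(j^2 - 16) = (j - 5)*(j - 4)*(j + 4)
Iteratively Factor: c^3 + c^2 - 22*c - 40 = (c + 4)*(c^2 - 3*c - 10) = (c - 5)*(c + 4)*(c + 2)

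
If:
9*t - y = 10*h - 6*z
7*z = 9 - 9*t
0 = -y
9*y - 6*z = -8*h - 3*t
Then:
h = 108/137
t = 18/137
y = 0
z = 153/137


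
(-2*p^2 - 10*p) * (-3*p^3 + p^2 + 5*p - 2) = 6*p^5 + 28*p^4 - 20*p^3 - 46*p^2 + 20*p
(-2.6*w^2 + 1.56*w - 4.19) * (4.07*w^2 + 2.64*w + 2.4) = -10.582*w^4 - 0.5148*w^3 - 19.1749*w^2 - 7.3176*w - 10.056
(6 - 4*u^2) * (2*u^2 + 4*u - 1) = -8*u^4 - 16*u^3 + 16*u^2 + 24*u - 6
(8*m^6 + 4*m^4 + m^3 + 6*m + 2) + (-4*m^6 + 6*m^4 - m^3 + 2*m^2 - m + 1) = 4*m^6 + 10*m^4 + 2*m^2 + 5*m + 3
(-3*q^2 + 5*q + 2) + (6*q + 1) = -3*q^2 + 11*q + 3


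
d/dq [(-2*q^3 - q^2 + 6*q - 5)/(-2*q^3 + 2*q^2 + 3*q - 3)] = (-6*q^4 + 12*q^3 - 27*q^2 + 26*q - 3)/(4*q^6 - 8*q^5 - 8*q^4 + 24*q^3 - 3*q^2 - 18*q + 9)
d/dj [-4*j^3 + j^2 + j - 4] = -12*j^2 + 2*j + 1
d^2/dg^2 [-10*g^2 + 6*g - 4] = -20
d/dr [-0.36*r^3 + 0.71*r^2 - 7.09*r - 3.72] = -1.08*r^2 + 1.42*r - 7.09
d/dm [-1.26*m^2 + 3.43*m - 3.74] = 3.43 - 2.52*m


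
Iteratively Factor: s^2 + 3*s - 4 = (s - 1)*(s + 4)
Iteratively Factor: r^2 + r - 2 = (r + 2)*(r - 1)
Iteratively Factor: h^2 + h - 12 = (h - 3)*(h + 4)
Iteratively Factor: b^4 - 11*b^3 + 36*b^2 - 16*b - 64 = (b - 4)*(b^3 - 7*b^2 + 8*b + 16) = (b - 4)^2*(b^2 - 3*b - 4) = (b - 4)^3*(b + 1)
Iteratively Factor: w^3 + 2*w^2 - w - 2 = (w + 2)*(w^2 - 1) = (w + 1)*(w + 2)*(w - 1)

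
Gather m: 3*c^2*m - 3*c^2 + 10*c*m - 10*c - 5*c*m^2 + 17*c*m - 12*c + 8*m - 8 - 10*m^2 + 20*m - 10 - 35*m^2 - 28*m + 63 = -3*c^2 - 22*c + m^2*(-5*c - 45) + m*(3*c^2 + 27*c) + 45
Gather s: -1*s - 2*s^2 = -2*s^2 - s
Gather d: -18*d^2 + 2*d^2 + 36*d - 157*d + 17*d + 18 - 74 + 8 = -16*d^2 - 104*d - 48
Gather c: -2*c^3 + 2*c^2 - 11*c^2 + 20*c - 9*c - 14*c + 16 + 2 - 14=-2*c^3 - 9*c^2 - 3*c + 4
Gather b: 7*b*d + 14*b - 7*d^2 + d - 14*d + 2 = b*(7*d + 14) - 7*d^2 - 13*d + 2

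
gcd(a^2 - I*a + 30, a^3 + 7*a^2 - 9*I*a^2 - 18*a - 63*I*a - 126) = a - 6*I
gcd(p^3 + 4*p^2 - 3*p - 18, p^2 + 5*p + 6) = p + 3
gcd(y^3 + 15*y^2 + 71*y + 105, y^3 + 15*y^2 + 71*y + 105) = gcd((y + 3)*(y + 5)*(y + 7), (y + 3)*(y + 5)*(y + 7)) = y^3 + 15*y^2 + 71*y + 105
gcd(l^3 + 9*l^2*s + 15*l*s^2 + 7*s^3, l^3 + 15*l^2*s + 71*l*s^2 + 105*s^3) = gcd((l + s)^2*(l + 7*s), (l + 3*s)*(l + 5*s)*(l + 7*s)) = l + 7*s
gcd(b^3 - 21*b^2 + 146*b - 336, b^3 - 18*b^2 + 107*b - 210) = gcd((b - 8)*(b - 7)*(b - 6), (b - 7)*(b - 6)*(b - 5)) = b^2 - 13*b + 42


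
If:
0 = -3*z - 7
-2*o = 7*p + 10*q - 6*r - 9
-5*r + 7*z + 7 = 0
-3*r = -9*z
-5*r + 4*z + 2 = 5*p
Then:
No Solution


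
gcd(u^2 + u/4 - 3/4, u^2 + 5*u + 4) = u + 1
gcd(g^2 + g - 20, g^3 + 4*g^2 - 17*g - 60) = g^2 + g - 20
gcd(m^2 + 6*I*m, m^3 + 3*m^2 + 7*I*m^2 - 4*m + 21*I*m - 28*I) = 1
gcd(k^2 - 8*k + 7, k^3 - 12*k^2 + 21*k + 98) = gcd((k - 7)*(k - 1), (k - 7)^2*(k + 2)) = k - 7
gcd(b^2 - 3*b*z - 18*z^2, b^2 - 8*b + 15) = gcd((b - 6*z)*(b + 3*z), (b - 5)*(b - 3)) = 1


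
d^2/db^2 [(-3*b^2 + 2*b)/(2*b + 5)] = -190/(8*b^3 + 60*b^2 + 150*b + 125)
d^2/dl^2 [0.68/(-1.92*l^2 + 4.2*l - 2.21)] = (5.013504*l^2 - 10.96704*l - 0.68*(3.84*l - 4.2)*(7.68*l - 8.4) + 5.770752)/(1.92*l^2 - 4.2*l + 2.21)^3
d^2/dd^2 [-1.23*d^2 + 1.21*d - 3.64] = -2.46000000000000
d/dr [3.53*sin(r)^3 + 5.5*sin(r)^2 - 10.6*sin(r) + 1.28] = (10.59*sin(r)^2 + 11.0*sin(r) - 10.6)*cos(r)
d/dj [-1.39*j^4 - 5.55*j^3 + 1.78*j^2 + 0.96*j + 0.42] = -5.56*j^3 - 16.65*j^2 + 3.56*j + 0.96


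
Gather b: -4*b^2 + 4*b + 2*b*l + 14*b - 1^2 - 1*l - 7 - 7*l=-4*b^2 + b*(2*l + 18) - 8*l - 8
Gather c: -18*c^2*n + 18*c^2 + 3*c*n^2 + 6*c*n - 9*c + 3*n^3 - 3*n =c^2*(18 - 18*n) + c*(3*n^2 + 6*n - 9) + 3*n^3 - 3*n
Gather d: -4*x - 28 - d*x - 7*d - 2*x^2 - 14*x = d*(-x - 7) - 2*x^2 - 18*x - 28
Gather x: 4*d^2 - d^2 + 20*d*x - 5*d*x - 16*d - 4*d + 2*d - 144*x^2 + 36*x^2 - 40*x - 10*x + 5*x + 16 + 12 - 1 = 3*d^2 - 18*d - 108*x^2 + x*(15*d - 45) + 27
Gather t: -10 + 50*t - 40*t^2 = -40*t^2 + 50*t - 10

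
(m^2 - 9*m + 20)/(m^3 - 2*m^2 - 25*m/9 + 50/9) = 9*(m^2 - 9*m + 20)/(9*m^3 - 18*m^2 - 25*m + 50)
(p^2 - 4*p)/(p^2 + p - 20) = p/(p + 5)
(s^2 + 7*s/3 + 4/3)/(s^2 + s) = (s + 4/3)/s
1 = 1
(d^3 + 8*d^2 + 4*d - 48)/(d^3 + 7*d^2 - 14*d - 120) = (d^2 + 2*d - 8)/(d^2 + d - 20)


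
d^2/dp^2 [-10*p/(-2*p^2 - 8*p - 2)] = 10*(4*p*(p + 2)^2 - (3*p + 4)*(p^2 + 4*p + 1))/(p^2 + 4*p + 1)^3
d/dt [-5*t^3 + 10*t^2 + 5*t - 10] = -15*t^2 + 20*t + 5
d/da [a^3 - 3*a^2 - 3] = 3*a*(a - 2)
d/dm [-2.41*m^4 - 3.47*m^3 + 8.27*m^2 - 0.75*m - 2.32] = -9.64*m^3 - 10.41*m^2 + 16.54*m - 0.75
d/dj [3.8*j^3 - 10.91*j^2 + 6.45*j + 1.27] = 11.4*j^2 - 21.82*j + 6.45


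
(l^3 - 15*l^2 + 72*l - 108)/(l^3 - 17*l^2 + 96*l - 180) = (l - 3)/(l - 5)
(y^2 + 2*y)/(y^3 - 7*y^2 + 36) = y/(y^2 - 9*y + 18)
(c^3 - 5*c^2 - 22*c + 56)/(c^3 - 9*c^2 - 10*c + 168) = (c - 2)/(c - 6)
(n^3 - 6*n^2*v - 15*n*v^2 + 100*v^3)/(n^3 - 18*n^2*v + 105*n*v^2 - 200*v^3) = (-n - 4*v)/(-n + 8*v)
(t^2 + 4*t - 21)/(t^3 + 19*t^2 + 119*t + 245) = (t - 3)/(t^2 + 12*t + 35)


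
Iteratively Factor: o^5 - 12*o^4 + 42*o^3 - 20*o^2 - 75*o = (o - 5)*(o^4 - 7*o^3 + 7*o^2 + 15*o) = o*(o - 5)*(o^3 - 7*o^2 + 7*o + 15) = o*(o - 5)*(o + 1)*(o^2 - 8*o + 15) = o*(o - 5)*(o - 3)*(o + 1)*(o - 5)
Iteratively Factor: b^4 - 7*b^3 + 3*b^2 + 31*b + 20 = (b - 4)*(b^3 - 3*b^2 - 9*b - 5) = (b - 4)*(b + 1)*(b^2 - 4*b - 5) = (b - 4)*(b + 1)^2*(b - 5)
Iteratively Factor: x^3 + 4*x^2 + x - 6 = (x + 2)*(x^2 + 2*x - 3) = (x - 1)*(x + 2)*(x + 3)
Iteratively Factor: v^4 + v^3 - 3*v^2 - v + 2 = (v - 1)*(v^3 + 2*v^2 - v - 2) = (v - 1)*(v + 2)*(v^2 - 1) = (v - 1)*(v + 1)*(v + 2)*(v - 1)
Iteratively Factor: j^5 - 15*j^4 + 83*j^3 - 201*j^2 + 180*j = (j - 3)*(j^4 - 12*j^3 + 47*j^2 - 60*j) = (j - 3)^2*(j^3 - 9*j^2 + 20*j) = j*(j - 3)^2*(j^2 - 9*j + 20) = j*(j - 5)*(j - 3)^2*(j - 4)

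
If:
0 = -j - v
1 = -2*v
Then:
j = 1/2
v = -1/2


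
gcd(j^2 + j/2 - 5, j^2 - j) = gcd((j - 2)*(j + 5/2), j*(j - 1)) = 1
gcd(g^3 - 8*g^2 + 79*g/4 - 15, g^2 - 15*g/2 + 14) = g - 4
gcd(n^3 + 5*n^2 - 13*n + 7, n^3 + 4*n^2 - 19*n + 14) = n^2 + 6*n - 7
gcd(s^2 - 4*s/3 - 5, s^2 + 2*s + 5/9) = s + 5/3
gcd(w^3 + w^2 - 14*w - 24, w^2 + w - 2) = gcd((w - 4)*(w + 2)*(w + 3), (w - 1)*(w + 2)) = w + 2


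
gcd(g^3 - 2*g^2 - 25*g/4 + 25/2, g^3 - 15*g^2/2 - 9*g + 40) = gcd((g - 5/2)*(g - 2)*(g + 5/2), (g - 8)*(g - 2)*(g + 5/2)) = g^2 + g/2 - 5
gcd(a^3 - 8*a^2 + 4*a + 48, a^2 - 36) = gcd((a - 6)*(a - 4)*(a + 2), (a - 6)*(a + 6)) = a - 6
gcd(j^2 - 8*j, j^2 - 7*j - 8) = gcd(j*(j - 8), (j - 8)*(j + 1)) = j - 8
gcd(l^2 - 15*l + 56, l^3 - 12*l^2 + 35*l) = l - 7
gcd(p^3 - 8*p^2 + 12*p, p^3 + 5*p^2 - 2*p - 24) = p - 2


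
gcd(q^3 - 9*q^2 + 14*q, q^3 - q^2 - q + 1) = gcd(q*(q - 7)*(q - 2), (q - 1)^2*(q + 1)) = 1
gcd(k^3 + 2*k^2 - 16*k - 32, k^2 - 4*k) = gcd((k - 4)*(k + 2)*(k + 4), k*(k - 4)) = k - 4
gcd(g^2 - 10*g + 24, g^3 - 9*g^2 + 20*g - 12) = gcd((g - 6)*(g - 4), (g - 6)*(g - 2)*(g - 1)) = g - 6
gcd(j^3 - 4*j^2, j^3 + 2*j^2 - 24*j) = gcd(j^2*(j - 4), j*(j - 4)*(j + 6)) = j^2 - 4*j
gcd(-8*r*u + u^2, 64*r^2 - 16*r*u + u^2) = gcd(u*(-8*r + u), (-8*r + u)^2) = 8*r - u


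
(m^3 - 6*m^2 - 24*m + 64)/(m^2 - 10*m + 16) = m + 4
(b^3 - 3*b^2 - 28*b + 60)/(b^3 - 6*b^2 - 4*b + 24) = (b + 5)/(b + 2)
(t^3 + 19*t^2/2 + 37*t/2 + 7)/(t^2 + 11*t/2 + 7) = (2*t^2 + 15*t + 7)/(2*t + 7)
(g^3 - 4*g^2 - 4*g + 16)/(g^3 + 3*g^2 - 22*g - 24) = (g^2 - 4)/(g^2 + 7*g + 6)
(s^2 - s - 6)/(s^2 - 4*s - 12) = (s - 3)/(s - 6)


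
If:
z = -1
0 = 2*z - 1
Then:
No Solution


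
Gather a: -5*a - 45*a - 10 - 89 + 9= -50*a - 90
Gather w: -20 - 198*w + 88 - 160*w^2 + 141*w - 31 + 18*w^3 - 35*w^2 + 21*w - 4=18*w^3 - 195*w^2 - 36*w + 33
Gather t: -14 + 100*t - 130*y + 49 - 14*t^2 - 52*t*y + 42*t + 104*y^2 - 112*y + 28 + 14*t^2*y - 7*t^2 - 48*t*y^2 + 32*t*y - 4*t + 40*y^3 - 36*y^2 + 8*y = t^2*(14*y - 21) + t*(-48*y^2 - 20*y + 138) + 40*y^3 + 68*y^2 - 234*y + 63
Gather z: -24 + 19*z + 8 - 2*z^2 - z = -2*z^2 + 18*z - 16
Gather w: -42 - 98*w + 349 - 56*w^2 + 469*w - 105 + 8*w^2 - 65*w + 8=-48*w^2 + 306*w + 210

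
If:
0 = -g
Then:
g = 0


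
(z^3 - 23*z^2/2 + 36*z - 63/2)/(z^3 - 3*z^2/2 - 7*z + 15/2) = (2*z^2 - 17*z + 21)/(2*z^2 + 3*z - 5)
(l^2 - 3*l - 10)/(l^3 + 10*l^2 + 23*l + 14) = (l - 5)/(l^2 + 8*l + 7)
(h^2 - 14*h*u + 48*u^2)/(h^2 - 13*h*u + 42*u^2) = (-h + 8*u)/(-h + 7*u)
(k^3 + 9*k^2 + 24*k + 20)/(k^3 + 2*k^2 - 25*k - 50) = (k + 2)/(k - 5)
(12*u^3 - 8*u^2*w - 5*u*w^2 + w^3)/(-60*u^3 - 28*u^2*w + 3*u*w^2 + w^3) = (-6*u^2 + 7*u*w - w^2)/(30*u^2 - u*w - w^2)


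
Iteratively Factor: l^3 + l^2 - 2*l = (l)*(l^2 + l - 2) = l*(l + 2)*(l - 1)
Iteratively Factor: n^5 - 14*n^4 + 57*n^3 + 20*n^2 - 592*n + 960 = (n + 3)*(n^4 - 17*n^3 + 108*n^2 - 304*n + 320) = (n - 4)*(n + 3)*(n^3 - 13*n^2 + 56*n - 80) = (n - 5)*(n - 4)*(n + 3)*(n^2 - 8*n + 16) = (n - 5)*(n - 4)^2*(n + 3)*(n - 4)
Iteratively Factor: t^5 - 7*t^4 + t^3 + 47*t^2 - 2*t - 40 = (t + 1)*(t^4 - 8*t^3 + 9*t^2 + 38*t - 40) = (t - 5)*(t + 1)*(t^3 - 3*t^2 - 6*t + 8) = (t - 5)*(t + 1)*(t + 2)*(t^2 - 5*t + 4) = (t - 5)*(t - 4)*(t + 1)*(t + 2)*(t - 1)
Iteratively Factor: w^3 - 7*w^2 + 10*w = (w)*(w^2 - 7*w + 10) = w*(w - 2)*(w - 5)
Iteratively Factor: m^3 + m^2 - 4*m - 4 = (m + 2)*(m^2 - m - 2) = (m - 2)*(m + 2)*(m + 1)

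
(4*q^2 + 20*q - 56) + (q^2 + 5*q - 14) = 5*q^2 + 25*q - 70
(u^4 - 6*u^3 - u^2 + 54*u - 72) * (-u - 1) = -u^5 + 5*u^4 + 7*u^3 - 53*u^2 + 18*u + 72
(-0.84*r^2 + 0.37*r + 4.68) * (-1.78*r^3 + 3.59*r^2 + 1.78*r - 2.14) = 1.4952*r^5 - 3.6742*r^4 - 8.4973*r^3 + 19.2574*r^2 + 7.5386*r - 10.0152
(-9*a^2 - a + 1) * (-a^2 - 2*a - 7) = 9*a^4 + 19*a^3 + 64*a^2 + 5*a - 7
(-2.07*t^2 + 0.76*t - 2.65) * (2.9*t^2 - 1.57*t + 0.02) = -6.003*t^4 + 5.4539*t^3 - 8.9196*t^2 + 4.1757*t - 0.053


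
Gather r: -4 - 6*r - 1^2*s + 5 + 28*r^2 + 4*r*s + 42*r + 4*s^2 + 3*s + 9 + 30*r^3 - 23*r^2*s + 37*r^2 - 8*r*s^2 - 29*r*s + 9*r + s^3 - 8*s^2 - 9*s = 30*r^3 + r^2*(65 - 23*s) + r*(-8*s^2 - 25*s + 45) + s^3 - 4*s^2 - 7*s + 10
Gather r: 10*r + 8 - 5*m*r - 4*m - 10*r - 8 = -5*m*r - 4*m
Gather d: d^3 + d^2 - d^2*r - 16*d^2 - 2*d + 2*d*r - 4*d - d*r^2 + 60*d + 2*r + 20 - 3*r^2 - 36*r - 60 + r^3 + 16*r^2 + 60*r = d^3 + d^2*(-r - 15) + d*(-r^2 + 2*r + 54) + r^3 + 13*r^2 + 26*r - 40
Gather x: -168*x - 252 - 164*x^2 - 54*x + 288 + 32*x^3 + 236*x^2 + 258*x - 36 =32*x^3 + 72*x^2 + 36*x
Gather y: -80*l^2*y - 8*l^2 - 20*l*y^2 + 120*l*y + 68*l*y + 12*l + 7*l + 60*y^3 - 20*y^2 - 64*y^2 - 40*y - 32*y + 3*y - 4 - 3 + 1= -8*l^2 + 19*l + 60*y^3 + y^2*(-20*l - 84) + y*(-80*l^2 + 188*l - 69) - 6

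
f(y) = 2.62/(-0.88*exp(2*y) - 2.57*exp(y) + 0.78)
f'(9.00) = 0.00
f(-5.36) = 3.41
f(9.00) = 0.00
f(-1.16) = -23.36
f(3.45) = -0.00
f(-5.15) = 3.42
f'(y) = 2.62*(1.76*exp(2*y) + 2.57*exp(y))/(-0.88*exp(2*y) - 2.57*exp(y) + 0.78)^2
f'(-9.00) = 0.00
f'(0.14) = 1.24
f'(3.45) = 0.01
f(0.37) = -0.55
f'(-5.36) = 0.05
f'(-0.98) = 33.38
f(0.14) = -0.78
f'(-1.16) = 203.89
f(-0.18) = -1.32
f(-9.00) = 3.36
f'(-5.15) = 0.07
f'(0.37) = 0.85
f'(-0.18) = 2.25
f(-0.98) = -8.49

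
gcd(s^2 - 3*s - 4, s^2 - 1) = s + 1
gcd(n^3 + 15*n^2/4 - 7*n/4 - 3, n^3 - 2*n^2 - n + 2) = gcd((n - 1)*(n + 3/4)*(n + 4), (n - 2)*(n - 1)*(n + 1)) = n - 1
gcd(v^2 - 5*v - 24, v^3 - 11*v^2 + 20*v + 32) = v - 8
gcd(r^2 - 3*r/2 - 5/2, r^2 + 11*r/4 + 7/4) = r + 1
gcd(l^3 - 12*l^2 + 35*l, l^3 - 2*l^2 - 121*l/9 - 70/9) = l - 5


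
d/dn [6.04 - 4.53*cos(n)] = 4.53*sin(n)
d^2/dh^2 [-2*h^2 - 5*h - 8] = -4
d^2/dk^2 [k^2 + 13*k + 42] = 2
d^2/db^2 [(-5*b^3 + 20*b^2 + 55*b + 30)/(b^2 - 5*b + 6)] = 120*(b^3 + 3*b^2 - 33*b + 49)/(b^6 - 15*b^5 + 93*b^4 - 305*b^3 + 558*b^2 - 540*b + 216)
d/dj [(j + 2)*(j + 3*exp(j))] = j + (j + 2)*(3*exp(j) + 1) + 3*exp(j)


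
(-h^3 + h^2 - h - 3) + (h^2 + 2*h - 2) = -h^3 + 2*h^2 + h - 5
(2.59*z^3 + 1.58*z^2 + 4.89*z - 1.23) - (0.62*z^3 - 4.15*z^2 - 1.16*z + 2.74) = 1.97*z^3 + 5.73*z^2 + 6.05*z - 3.97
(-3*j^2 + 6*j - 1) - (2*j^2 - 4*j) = -5*j^2 + 10*j - 1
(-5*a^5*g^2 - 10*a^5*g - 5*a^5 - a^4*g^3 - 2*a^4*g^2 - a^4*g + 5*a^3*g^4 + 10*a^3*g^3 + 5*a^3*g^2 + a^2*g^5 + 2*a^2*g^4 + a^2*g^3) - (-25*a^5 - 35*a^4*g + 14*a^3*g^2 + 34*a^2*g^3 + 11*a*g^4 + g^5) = -5*a^5*g^2 - 10*a^5*g + 20*a^5 - a^4*g^3 - 2*a^4*g^2 + 34*a^4*g + 5*a^3*g^4 + 10*a^3*g^3 - 9*a^3*g^2 + a^2*g^5 + 2*a^2*g^4 - 33*a^2*g^3 - 11*a*g^4 - g^5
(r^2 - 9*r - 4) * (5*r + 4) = 5*r^3 - 41*r^2 - 56*r - 16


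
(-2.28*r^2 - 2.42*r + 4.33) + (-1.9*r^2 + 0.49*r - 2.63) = -4.18*r^2 - 1.93*r + 1.7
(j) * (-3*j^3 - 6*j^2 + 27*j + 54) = -3*j^4 - 6*j^3 + 27*j^2 + 54*j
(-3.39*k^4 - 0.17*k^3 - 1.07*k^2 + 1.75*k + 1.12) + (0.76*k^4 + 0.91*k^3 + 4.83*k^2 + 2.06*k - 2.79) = -2.63*k^4 + 0.74*k^3 + 3.76*k^2 + 3.81*k - 1.67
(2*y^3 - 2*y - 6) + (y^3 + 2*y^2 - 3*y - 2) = 3*y^3 + 2*y^2 - 5*y - 8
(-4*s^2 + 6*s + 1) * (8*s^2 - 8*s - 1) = -32*s^4 + 80*s^3 - 36*s^2 - 14*s - 1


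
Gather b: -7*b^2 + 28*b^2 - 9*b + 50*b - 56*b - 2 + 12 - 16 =21*b^2 - 15*b - 6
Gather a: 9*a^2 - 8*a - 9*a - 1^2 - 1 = 9*a^2 - 17*a - 2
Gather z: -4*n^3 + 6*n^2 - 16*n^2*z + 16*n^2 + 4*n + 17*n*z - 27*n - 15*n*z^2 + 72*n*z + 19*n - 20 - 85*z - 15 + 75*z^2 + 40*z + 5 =-4*n^3 + 22*n^2 - 4*n + z^2*(75 - 15*n) + z*(-16*n^2 + 89*n - 45) - 30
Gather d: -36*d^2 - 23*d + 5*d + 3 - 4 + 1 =-36*d^2 - 18*d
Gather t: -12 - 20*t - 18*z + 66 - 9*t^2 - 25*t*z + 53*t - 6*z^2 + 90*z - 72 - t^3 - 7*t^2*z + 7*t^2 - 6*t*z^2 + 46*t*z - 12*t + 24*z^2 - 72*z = -t^3 + t^2*(-7*z - 2) + t*(-6*z^2 + 21*z + 21) + 18*z^2 - 18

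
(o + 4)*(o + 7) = o^2 + 11*o + 28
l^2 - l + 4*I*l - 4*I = (l - 1)*(l + 4*I)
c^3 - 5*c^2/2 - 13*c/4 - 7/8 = (c - 7/2)*(c + 1/2)^2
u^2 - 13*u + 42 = (u - 7)*(u - 6)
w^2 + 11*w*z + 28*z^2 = (w + 4*z)*(w + 7*z)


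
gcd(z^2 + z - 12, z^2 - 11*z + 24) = z - 3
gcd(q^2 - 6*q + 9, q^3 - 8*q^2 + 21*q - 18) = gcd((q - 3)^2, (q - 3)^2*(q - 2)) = q^2 - 6*q + 9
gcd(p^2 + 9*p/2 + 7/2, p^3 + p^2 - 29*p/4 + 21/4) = p + 7/2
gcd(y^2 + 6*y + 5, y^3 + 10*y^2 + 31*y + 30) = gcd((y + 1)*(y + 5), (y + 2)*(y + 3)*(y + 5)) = y + 5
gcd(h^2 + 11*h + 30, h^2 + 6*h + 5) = h + 5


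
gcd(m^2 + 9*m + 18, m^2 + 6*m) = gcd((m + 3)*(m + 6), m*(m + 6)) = m + 6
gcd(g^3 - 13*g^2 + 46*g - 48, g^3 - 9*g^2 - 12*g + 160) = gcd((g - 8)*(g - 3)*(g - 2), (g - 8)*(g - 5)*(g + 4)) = g - 8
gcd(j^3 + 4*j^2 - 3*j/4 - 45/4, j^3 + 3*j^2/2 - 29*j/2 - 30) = j^2 + 11*j/2 + 15/2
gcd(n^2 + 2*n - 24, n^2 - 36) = n + 6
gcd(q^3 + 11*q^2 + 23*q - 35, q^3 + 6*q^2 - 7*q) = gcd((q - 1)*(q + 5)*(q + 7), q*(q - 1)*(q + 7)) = q^2 + 6*q - 7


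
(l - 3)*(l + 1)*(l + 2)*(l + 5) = l^4 + 5*l^3 - 7*l^2 - 41*l - 30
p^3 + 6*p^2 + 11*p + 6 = (p + 1)*(p + 2)*(p + 3)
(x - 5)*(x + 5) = x^2 - 25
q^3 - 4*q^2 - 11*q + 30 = (q - 5)*(q - 2)*(q + 3)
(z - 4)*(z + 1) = z^2 - 3*z - 4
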